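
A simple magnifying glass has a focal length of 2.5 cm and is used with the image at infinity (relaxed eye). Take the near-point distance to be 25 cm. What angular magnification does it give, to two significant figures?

10

M = D/f = 25/2.5 = 10.000.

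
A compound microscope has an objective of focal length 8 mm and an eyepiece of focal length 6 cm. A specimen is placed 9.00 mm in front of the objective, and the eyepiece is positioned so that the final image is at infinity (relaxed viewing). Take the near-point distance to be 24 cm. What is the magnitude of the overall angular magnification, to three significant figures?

Convert to cm: f_obj = 8 mm = 0.8 cm; d_o = 9.00 mm = 0.90 cm.
Objective: 1/d_i = 1/f_obj - 1/d_o = 1/0.8 - 1/0.90 = 0.13889 cm^-1, so d_i = 7.200 cm.
m_obj = -d_i/d_o = -7.200/0.90 = -8.000.
Eyepiece angular magnification (image at infinity): M_eye = D/f_e = 24/6 = 4.000.
Overall M = m_obj x M_eye = (-8.000)(4.000) = -32.00.
|M| = 32.00.

32.0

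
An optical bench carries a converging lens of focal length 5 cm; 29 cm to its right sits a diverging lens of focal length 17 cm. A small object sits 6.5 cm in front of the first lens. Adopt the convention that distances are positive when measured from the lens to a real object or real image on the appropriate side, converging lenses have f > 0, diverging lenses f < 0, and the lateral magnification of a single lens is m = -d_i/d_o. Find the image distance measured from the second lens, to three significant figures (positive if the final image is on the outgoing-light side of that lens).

Lens 1: 1/d_i1 = 1/f_1 - 1/d_o1 = 1/5 - 1/6.5 = 0.04615 cm^-1, so d_i1 = 21.667 cm.
Object distance for lens 2: d_o2 = 29 - 21.667 = 7.333 cm.
Lens 2: 1/d_i2 = 1/f_2 - 1/d_o2 = 1/(-17) - 1/(7.333) = -0.19519 cm^-1, so d_i2 = -5.123 cm.

-5.12 cm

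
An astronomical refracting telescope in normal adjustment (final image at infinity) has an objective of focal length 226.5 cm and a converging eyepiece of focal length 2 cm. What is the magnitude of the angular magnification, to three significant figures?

|M| = f_obj/|f_eye| = 226.5/2 = 113.250.

113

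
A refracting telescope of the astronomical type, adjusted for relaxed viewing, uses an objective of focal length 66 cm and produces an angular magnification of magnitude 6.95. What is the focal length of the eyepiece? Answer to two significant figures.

|M| = f_obj/f_eye, so f_eye = f_obj/|M| = 66/6.95 = 9.496 cm.

9.5 cm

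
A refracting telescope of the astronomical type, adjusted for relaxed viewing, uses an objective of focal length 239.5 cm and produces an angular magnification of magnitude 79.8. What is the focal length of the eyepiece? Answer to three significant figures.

3.00 cm

|M| = f_obj/f_eye, so f_eye = f_obj/|M| = 239.5/79.8 = 3.001 cm.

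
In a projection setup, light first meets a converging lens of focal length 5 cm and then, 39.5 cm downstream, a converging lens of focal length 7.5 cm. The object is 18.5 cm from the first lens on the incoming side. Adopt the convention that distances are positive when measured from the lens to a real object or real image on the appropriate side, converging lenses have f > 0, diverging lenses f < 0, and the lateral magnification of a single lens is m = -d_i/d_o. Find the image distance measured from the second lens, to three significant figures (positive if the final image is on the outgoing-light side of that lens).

9.74 cm

Lens 1: 1/d_i1 = 1/f_1 - 1/d_o1 = 1/5 - 1/18.5 = 0.14595 cm^-1, so d_i1 = 6.852 cm.
That image sits 32.648 cm in front of the second lens, so d_o2 = 32.648 cm.
Lens 2: 1/d_i2 = 1/f_2 - 1/d_o2 = 1/7.5 - 1/(32.648) = 0.10270 cm^-1, so d_i2 = 9.737 cm.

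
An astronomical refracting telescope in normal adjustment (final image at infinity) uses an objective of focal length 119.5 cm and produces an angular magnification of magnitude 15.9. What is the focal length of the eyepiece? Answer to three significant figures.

|M| = f_obj/f_eye, so f_eye = f_obj/|M| = 119.5/15.9 = 7.516 cm.

7.52 cm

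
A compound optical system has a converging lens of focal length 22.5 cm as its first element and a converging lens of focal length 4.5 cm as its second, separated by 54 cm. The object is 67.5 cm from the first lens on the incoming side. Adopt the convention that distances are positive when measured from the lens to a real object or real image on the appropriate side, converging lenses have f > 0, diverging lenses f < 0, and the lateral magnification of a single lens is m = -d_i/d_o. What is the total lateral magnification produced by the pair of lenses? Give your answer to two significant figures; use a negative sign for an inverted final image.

Applying the thin-lens equation to the first lens, 1/22.5 = 1/67.5 + 1/d_i1, which gives d_i1 = 33.750 cm.
Its lateral magnification is m_1 = -d_i1/d_o1 = -(33.750)/67.5 = -0.5000.
That image sits 20.250 cm in front of the second lens, so d_o2 = 20.250 cm.
Applying the thin-lens equation again with f_2 = 4.5 cm and d_o2 = 20.250 cm gives d_i2 = 5.786 cm.
m_2 = -(5.786)/(20.250) = -0.2857.
Total m = m_1 x m_2 = (-0.5000)(-0.2857) = 0.1429.

0.14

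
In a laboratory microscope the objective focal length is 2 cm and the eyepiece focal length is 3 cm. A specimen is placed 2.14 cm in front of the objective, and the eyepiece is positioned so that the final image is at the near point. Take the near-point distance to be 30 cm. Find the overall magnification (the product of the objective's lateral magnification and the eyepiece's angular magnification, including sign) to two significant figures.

-160

Objective: 1/d_i = 1/f_obj - 1/d_o = 1/2 - 1/2.14 = 0.03271 cm^-1, so d_i = 30.571 cm.
m_obj = -d_i/d_o = -30.571/2.14 = -14.286.
Eyepiece angular magnification (image at near point): M_eye = 1 + D/f_e = 1 + 30/3 = 11.000.
Overall M = m_obj x M_eye = (-14.286)(11.000) = -157.14.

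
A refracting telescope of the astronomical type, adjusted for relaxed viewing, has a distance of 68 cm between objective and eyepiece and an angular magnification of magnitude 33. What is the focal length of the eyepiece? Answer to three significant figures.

2.00 cm

In normal adjustment the tube length equals f_obj + f_eye and |M| = f_obj/f_eye.
So f_obj = 33 f_eye and 33 f_eye + f_eye = 68 cm, giving f_eye = 68/34 = 2.000 cm and f_obj = 66.000 cm.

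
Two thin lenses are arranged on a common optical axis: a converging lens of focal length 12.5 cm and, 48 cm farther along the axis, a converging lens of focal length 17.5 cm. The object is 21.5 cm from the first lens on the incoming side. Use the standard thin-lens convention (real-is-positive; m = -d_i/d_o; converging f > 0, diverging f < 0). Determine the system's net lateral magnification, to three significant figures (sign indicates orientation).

38.0

Lens 1: 1/d_i1 = 1/f_1 - 1/d_o1 = 1/12.5 - 1/21.5 = 0.03349 cm^-1, so d_i1 = 29.861 cm.
m_1 = -(29.861)/21.5 = -1.3889.
The intermediate image is 29.861 cm to the right of lens 1, so d_o2 = L - d_i1 = 48 - 29.861 = 18.139 cm.
Lens 2: 1/d_i2 = 1/f_2 - 1/d_o2 = 1/17.5 - 1/(18.139) = 0.00201 cm^-1, so d_i2 = 496.848 cm.
m_2 = -(496.848)/(18.139) = -27.3913.
Total m = m_1 x m_2 = (-1.3889)(-27.3913) = 38.0435.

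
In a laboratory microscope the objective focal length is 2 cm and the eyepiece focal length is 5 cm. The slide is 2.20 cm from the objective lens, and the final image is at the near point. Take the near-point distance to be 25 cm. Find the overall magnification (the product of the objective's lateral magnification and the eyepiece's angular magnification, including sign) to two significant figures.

Objective: 1/d_i = 1/f_obj - 1/d_o = 1/2 - 1/2.20 = 0.04545 cm^-1, so d_i = 22.000 cm.
m_obj = -d_i/d_o = -22.000/2.20 = -10.000.
Eyepiece angular magnification (image at near point): M_eye = 1 + D/f_e = 1 + 25/5 = 6.000.
Overall M = m_obj x M_eye = (-10.000)(6.000) = -60.00.

-60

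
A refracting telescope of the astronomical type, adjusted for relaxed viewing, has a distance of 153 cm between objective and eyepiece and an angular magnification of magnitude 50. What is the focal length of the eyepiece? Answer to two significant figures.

3.0 cm

In normal adjustment the tube length equals f_obj + f_eye and |M| = f_obj/f_eye.
So f_obj = 50 f_eye and 50 f_eye + f_eye = 153 cm, giving f_eye = 153/51 = 3.000 cm and f_obj = 150.000 cm.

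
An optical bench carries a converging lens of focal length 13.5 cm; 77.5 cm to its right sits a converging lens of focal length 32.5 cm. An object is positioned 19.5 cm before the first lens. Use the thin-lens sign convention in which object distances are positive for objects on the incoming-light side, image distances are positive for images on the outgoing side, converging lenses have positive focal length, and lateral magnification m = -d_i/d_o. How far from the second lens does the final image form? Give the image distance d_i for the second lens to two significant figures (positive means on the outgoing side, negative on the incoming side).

970 cm

Lens 1: 1/d_i1 = 1/f_1 - 1/d_o1 = 1/13.5 - 1/19.5 = 0.02279 cm^-1, so d_i1 = 43.875 cm.
Object distance for lens 2: d_o2 = 77.5 - 43.875 = 33.625 cm.
Lens 2: 1/d_i2 = 1/f_2 - 1/d_o2 = 1/32.5 - 1/(33.625) = 0.00103 cm^-1, so d_i2 = 971.389 cm.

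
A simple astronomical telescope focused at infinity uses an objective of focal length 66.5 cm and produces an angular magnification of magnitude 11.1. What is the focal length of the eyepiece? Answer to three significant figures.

|M| = f_obj/f_eye, so f_eye = f_obj/|M| = 66.5/11.1 = 5.991 cm.

5.99 cm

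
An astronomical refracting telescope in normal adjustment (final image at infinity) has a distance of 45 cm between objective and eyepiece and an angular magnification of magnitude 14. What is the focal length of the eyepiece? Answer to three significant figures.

In normal adjustment the tube length equals f_obj + f_eye and |M| = f_obj/f_eye.
So f_obj = 14 f_eye and 14 f_eye + f_eye = 45 cm, giving f_eye = 45/15 = 3.000 cm and f_obj = 42.000 cm.

3.00 cm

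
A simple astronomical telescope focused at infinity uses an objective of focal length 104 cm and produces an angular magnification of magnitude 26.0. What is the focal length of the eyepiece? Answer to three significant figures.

4.00 cm

|M| = f_obj/f_eye, so f_eye = f_obj/|M| = 104/26.0 = 4.000 cm.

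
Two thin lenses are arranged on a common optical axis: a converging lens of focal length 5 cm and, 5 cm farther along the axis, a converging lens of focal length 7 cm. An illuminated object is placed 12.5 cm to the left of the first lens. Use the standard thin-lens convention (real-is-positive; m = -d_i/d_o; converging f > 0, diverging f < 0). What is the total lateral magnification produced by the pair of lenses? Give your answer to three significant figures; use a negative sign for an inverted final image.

-0.452

Lens 1: 1/d_i1 = 1/f_1 - 1/d_o1 = 1/5 - 1/12.5 = 0.12000 cm^-1, so d_i1 = 8.333 cm.
m_1 = -(8.333)/12.5 = -0.6667.
This image would form 8.333 cm past lens 1, i.e. 3.333 cm beyond lens 2, so it is a virtual object for lens 2: d_o2 = 5 - 8.333 = -3.333 cm.
Lens 2: 1/d_i2 = 1/f_2 - 1/d_o2 = 1/7 - 1/(-3.333) = 0.44286 cm^-1, so d_i2 = 2.258 cm.
m_2 = -(2.258)/(-3.333) = 0.6774.
Total m = m_1 x m_2 = (-0.6667)(0.6774) = -0.4516.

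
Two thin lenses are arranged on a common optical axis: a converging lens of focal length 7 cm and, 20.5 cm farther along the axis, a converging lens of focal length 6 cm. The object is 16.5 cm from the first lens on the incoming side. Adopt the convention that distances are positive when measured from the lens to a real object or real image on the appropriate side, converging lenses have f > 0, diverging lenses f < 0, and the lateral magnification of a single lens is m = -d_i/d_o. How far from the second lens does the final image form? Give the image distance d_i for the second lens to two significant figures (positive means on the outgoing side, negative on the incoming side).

21 cm

First lens: d_i1 = 1/(1/7 - 1/16.5) = 12.158 cm.
Object distance for lens 2: d_o2 = 20.5 - 12.158 = 8.342 cm.
Second lens: d_i2 = 1/(1/6 - 1/(8.342)) = 21.371 cm.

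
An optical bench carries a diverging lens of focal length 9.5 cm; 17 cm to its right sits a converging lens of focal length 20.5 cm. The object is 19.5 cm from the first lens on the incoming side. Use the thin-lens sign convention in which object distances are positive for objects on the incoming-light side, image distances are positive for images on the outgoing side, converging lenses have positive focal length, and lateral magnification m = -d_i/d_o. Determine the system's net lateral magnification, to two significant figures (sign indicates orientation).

-2.3

Lens 1: 1/d_i1 = 1/f_1 - 1/d_o1 = 1/(-9.5) - 1/19.5 = -0.15655 cm^-1, so d_i1 = -6.388 cm.
m_1 = -(-6.388)/19.5 = 0.3276.
With d_i1 < 0 the first image is virtual and lies on the object side; the object distance for lens 2 is d_o2 = 17 - (-6.388) = 23.388 cm.
Lens 2: 1/d_i2 = 1/f_2 - 1/d_o2 = 1/20.5 - 1/(23.388) = 0.00602 cm^-1, so d_i2 = 166.019 cm.
m_2 = -(166.019)/(23.388) = -7.0985.
The system's lateral magnification is m_1 m_2 = (0.3276)(-7.0985) = -2.3254.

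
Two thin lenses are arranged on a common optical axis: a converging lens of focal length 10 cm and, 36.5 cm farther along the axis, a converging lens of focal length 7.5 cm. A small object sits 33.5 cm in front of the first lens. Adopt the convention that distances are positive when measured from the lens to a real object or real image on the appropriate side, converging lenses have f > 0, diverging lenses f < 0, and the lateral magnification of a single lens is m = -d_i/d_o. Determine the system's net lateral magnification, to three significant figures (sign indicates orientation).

0.216

First lens: d_i1 = 1/(1/10 - 1/33.5) = 14.255 cm.
m_1 = -(14.255)/33.5 = -0.4255.
Object distance for lens 2: d_o2 = 36.5 - 14.255 = 22.245 cm.
Second lens: d_i2 = 1/(1/7.5 - 1/(22.245)) = 11.315 cm.
m_2 = -(11.315)/(22.245) = -0.5087.
The system's lateral magnification is m_1 m_2 = (-0.4255)(-0.5087) = 0.2165.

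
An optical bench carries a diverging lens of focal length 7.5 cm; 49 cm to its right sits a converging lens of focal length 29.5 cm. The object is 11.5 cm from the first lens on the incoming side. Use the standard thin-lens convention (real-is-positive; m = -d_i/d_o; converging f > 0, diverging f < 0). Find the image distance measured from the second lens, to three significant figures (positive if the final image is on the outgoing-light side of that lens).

Applying the thin-lens equation to the first lens, 1/(-7.5) = 1/11.5 + 1/d_i1, which gives d_i1 = -4.539 cm.
With d_i1 < 0 the first image is virtual and lies on the object side; the object distance for lens 2 is d_o2 = 49 - (-4.539) = 53.539 cm.
Applying the thin-lens equation again with f_2 = 29.5 cm and d_o2 = 53.539 cm gives d_i2 = 65.701 cm.

65.7 cm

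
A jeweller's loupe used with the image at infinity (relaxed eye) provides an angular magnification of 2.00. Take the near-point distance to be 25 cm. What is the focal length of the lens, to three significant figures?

For the image at infinity, M = D/f.
f = D/M = 25/2.0 = 12.500 cm.

12.5 cm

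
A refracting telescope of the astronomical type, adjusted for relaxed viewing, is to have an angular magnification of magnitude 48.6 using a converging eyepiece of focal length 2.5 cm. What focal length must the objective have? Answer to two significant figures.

|M| = f_obj/|f_eye|, so f_obj = |M| x |f_eye| = 48.6 x 2.5 = 121.500 cm.

120 cm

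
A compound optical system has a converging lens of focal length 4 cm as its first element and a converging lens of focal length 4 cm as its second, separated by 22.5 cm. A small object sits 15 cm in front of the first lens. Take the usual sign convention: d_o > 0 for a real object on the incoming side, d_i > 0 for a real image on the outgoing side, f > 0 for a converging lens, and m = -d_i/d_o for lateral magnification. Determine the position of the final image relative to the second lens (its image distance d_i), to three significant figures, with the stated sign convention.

Applying the thin-lens equation to the first lens, 1/4 = 1/15 + 1/d_i1, which gives d_i1 = 5.455 cm.
Object distance for lens 2: d_o2 = 22.5 - 5.455 = 17.045 cm.
Applying the thin-lens equation again with f_2 = 4 cm and d_o2 = 17.045 cm gives d_i2 = 5.226 cm.

5.23 cm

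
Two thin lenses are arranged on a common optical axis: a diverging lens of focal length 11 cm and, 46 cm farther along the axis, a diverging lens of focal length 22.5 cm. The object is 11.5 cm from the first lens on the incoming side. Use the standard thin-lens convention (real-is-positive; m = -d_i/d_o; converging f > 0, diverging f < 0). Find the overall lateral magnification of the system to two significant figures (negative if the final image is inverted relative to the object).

0.15

Applying the thin-lens equation to the first lens, 1/(-11) = 1/11.5 + 1/d_i1, which gives d_i1 = -5.622 cm.
Its lateral magnification is m_1 = -d_i1/d_o1 = -(-5.622)/11.5 = 0.4889.
With d_i1 < 0 the first image is virtual and lies on the object side; the object distance for lens 2 is d_o2 = 46 - (-5.622) = 51.622 cm.
Applying the thin-lens equation again with f_2 = -22.5 cm and d_o2 = 51.622 cm gives d_i2 = -15.670 cm.
m_2 = -(-15.670)/(51.622) = 0.3036.
Overall magnification: m = m_1 m_2 = 0.1484.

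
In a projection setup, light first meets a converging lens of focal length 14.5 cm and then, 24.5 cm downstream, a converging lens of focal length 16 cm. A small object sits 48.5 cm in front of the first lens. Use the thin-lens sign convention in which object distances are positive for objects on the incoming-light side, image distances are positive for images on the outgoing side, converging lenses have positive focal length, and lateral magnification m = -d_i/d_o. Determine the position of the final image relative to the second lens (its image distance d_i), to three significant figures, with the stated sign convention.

-5.01 cm

Applying the thin-lens equation to the first lens, 1/14.5 = 1/48.5 + 1/d_i1, which gives d_i1 = 20.684 cm.
That image sits 3.816 cm in front of the second lens, so d_o2 = 3.816 cm.
Applying the thin-lens equation again with f_2 = 16 cm and d_o2 = 3.816 cm gives d_i2 = -5.011 cm.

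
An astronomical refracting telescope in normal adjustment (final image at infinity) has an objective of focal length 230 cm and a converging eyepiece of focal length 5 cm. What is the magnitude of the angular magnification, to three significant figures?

46.0

|M| = f_obj/|f_eye| = 230/5 = 46.000.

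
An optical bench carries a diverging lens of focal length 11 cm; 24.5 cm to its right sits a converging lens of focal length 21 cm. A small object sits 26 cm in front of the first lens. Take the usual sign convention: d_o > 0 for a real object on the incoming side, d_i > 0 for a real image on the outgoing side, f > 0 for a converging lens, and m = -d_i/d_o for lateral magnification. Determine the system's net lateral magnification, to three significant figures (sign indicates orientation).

-0.556

First lens: d_i1 = 1/(1/(-11) - 1/26) = -7.730 cm.
m_1 = -(-7.730)/26 = 0.2973.
The intermediate image is virtual, 7.730 cm to the left of lens 1, so d_o2 = L - d_i1 = 24.5 - (-7.730) = 32.230 cm.
Second lens: d_i2 = 1/(1/21 - 1/(32.230)) = 60.271 cm.
m_2 = -(60.271)/(32.230) = -1.8700.
Overall magnification: m = m_1 m_2 = -0.5560.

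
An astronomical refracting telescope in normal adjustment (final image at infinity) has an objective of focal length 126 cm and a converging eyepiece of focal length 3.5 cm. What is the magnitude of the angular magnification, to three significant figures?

|M| = f_obj/|f_eye| = 126/3.5 = 36.000.

36.0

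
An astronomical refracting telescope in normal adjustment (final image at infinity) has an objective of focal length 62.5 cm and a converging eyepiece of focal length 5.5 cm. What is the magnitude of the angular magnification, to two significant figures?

|M| = f_obj/|f_eye| = 62.5/5.5 = 11.364.

11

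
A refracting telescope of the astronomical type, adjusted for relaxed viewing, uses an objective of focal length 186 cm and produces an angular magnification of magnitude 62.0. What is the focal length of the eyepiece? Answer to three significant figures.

3.00 cm

|M| = f_obj/f_eye, so f_eye = f_obj/|M| = 186/62.0 = 3.000 cm.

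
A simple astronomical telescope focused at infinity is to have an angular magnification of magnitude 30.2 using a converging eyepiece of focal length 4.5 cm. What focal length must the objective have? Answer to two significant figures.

|M| = f_obj/|f_eye|, so f_obj = |M| x |f_eye| = 30.2 x 4.5 = 135.900 cm.

140 cm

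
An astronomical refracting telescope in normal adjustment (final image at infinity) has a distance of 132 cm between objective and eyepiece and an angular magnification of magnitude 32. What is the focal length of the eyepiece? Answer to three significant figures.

4.00 cm

In normal adjustment the tube length equals f_obj + f_eye and |M| = f_obj/f_eye.
So f_obj = 32 f_eye and 32 f_eye + f_eye = 132 cm, giving f_eye = 132/33 = 4.000 cm and f_obj = 128.000 cm.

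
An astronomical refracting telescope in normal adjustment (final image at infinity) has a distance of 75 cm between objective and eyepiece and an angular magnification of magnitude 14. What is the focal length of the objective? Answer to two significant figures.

70 cm

In normal adjustment the tube length equals f_obj + f_eye and |M| = f_obj/f_eye.
So f_obj = 14 f_eye and 14 f_eye + f_eye = 75 cm, giving f_eye = 75/15 = 5.000 cm and f_obj = 70.000 cm.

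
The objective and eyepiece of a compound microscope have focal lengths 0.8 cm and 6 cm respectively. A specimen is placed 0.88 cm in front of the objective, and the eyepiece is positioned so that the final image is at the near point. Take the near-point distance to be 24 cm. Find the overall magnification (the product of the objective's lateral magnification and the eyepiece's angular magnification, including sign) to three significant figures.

-50.0

Objective: 1/d_i = 1/f_obj - 1/d_o = 1/0.8 - 1/0.88 = 0.11364 cm^-1, so d_i = 8.800 cm.
m_obj = -d_i/d_o = -8.800/0.88 = -10.000.
Eyepiece angular magnification (image at near point): M_eye = 1 + D/f_e = 1 + 24/6 = 5.000.
Overall M = m_obj x M_eye = (-10.000)(5.000) = -50.00.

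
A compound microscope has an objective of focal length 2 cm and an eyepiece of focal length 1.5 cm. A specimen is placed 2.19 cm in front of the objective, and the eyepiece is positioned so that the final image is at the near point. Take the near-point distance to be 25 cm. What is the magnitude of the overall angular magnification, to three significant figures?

186

Objective: 1/d_i = 1/f_obj - 1/d_o = 1/2 - 1/2.19 = 0.04338 cm^-1, so d_i = 23.053 cm.
m_obj = -d_i/d_o = -23.053/2.19 = -10.526.
Eyepiece angular magnification (image at near point): M_eye = 1 + D/f_e = 1 + 25/1.5 = 17.667.
Overall M = m_obj x M_eye = (-10.526)(17.667) = -185.96.
|M| = 185.96.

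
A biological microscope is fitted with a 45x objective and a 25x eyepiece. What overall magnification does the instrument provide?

1125

The overall magnification of a compound microscope is the product of the objective and eyepiece magnifications:
M = M_obj x M_eye = 45 x 25 = 1125.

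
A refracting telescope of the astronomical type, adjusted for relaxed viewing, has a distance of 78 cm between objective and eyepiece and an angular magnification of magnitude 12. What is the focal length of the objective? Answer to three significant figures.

72.0 cm

In normal adjustment the tube length equals f_obj + f_eye and |M| = f_obj/f_eye.
So f_obj = 12 f_eye and 12 f_eye + f_eye = 78 cm, giving f_eye = 78/13 = 6.000 cm and f_obj = 72.000 cm.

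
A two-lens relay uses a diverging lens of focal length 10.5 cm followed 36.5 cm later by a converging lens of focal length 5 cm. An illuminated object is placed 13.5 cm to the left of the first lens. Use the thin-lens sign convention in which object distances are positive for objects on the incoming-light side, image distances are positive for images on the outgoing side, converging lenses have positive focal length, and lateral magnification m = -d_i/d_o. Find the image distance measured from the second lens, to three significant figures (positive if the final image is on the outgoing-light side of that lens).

5.67 cm

Lens 1: 1/d_i1 = 1/f_1 - 1/d_o1 = 1/(-10.5) - 1/13.5 = -0.16931 cm^-1, so d_i1 = -5.906 cm.
With d_i1 < 0 the first image is virtual and lies on the object side; the object distance for lens 2 is d_o2 = 36.5 - (-5.906) = 42.406 cm.
Lens 2: 1/d_i2 = 1/f_2 - 1/d_o2 = 1/5 - 1/(42.406) = 0.17642 cm^-1, so d_i2 = 5.668 cm.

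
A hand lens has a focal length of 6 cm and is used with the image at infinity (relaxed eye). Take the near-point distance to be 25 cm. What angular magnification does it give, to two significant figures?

4.2

M = D/f = 25/6 = 4.167.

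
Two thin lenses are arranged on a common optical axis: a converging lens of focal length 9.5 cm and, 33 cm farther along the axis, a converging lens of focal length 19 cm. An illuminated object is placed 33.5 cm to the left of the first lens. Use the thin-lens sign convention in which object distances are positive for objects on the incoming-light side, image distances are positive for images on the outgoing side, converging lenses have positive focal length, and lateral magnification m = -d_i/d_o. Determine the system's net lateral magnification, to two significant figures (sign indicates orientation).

10

Lens 1: 1/d_i1 = 1/f_1 - 1/d_o1 = 1/9.5 - 1/33.5 = 0.07541 cm^-1, so d_i1 = 13.260 cm.
m_1 = -(13.260)/33.5 = -0.3958.
The intermediate image is 13.260 cm to the right of lens 1, so d_o2 = L - d_i1 = 33 - 13.260 = 19.740 cm.
Lens 2: 1/d_i2 = 1/f_2 - 1/d_o2 = 1/19 - 1/(19.740) = 0.00197 cm^-1, so d_i2 = 507.113 cm.
m_2 = -(507.113)/(19.740) = -25.6901.
Overall magnification: m = m_1 m_2 = 10.1690.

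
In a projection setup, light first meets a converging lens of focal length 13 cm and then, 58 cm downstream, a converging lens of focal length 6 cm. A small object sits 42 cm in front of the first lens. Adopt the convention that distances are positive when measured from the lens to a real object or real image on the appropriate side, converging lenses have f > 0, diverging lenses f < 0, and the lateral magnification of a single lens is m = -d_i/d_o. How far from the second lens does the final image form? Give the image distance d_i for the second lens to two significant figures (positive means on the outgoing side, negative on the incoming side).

7.1 cm

Applying the thin-lens equation to the first lens, 1/13 = 1/42 + 1/d_i1, which gives d_i1 = 18.828 cm.
The intermediate image is 18.828 cm to the right of lens 1, so d_o2 = L - d_i1 = 58 - 18.828 = 39.172 cm.
Applying the thin-lens equation again with f_2 = 6 cm and d_o2 = 39.172 cm gives d_i2 = 7.085 cm.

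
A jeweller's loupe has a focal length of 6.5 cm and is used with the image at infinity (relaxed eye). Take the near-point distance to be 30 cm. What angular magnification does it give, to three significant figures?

4.62

M = D/f = 30/6.5 = 4.615.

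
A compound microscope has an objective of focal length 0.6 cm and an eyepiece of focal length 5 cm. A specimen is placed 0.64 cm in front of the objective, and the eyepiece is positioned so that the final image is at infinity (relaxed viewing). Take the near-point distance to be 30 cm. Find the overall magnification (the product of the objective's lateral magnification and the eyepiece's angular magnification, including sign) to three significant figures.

Objective: 1/d_i = 1/f_obj - 1/d_o = 1/0.6 - 1/0.64 = 0.10417 cm^-1, so d_i = 9.600 cm.
m_obj = -d_i/d_o = -9.600/0.64 = -15.000.
Eyepiece angular magnification (image at infinity): M_eye = D/f_e = 30/5 = 6.000.
Overall M = m_obj x M_eye = (-15.000)(6.000) = -90.00.

-90.0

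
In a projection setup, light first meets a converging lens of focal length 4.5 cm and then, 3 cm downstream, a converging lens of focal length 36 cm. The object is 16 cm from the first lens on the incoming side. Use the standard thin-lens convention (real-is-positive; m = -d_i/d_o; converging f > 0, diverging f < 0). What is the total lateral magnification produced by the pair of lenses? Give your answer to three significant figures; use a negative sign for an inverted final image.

Applying the thin-lens equation to the first lens, 1/4.5 = 1/16 + 1/d_i1, which gives d_i1 = 6.261 cm.
Its lateral magnification is m_1 = -d_i1/d_o1 = -(6.261)/16 = -0.3913.
This image would form 6.261 cm past lens 1, i.e. 3.261 cm beyond lens 2, so it is a virtual object for lens 2: d_o2 = 3 - 6.261 = -3.261 cm.
Applying the thin-lens equation again with f_2 = 36 cm and d_o2 = -3.261 cm gives d_i2 = 2.990 cm.
m_2 = -(2.990)/(-3.261) = 0.9169.
Overall magnification: m = m_1 m_2 = -0.3588.

-0.359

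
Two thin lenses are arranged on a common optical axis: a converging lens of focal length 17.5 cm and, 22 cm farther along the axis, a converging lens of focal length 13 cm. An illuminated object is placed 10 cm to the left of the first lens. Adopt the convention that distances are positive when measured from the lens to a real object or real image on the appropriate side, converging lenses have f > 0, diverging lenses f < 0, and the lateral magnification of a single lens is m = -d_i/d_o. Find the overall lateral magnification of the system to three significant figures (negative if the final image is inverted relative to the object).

-0.938

Applying the thin-lens equation to the first lens, 1/17.5 = 1/10 + 1/d_i1, which gives d_i1 = -23.333 cm.
Its lateral magnification is m_1 = -d_i1/d_o1 = -(-23.333)/10 = 2.3333.
The intermediate image is virtual, 23.333 cm to the left of lens 1, so d_o2 = L - d_i1 = 22 - (-23.333) = 45.333 cm.
Applying the thin-lens equation again with f_2 = 13 cm and d_o2 = 45.333 cm gives d_i2 = 18.227 cm.
m_2 = -(18.227)/(45.333) = -0.4021.
Total m = m_1 x m_2 = (2.3333)(-0.4021) = -0.9381.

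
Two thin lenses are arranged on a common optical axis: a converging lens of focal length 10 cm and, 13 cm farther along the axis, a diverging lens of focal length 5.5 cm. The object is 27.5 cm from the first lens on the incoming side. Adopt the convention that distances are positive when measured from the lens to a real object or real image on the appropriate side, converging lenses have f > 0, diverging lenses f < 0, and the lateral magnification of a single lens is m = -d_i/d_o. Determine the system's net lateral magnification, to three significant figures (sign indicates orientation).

-1.13

First lens: d_i1 = 1/(1/10 - 1/27.5) = 15.714 cm.
m_1 = -(15.714)/27.5 = -0.5714.
Since 15.714 cm > 13 cm, the first image lies past the second lens and serves as a virtual object: d_o2 = L - d_i1 = -2.714 cm.
Second lens: d_i2 = 1/(1/(-5.5) - 1/(-2.714)) = 5.359 cm.
m_2 = -(5.359)/(-2.714) = 1.9744.
Total m = m_1 x m_2 = (-0.5714)(1.9744) = -1.1282.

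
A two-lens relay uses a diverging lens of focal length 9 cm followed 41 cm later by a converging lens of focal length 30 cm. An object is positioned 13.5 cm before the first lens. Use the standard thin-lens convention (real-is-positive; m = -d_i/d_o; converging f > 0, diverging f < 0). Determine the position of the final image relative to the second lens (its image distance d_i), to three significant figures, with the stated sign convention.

Lens 1: 1/d_i1 = 1/f_1 - 1/d_o1 = 1/(-9) - 1/13.5 = -0.18519 cm^-1, so d_i1 = -5.400 cm.
With d_i1 < 0 the first image is virtual and lies on the object side; the object distance for lens 2 is d_o2 = 41 - (-5.400) = 46.400 cm.
Lens 2: 1/d_i2 = 1/f_2 - 1/d_o2 = 1/30 - 1/(46.400) = 0.01178 cm^-1, so d_i2 = 84.878 cm.

84.9 cm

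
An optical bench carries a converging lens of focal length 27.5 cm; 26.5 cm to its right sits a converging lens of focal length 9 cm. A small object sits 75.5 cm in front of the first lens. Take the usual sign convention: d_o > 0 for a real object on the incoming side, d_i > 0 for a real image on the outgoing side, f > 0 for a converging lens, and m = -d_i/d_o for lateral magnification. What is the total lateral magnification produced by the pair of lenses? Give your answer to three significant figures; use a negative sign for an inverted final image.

Lens 1: 1/d_i1 = 1/f_1 - 1/d_o1 = 1/27.5 - 1/75.5 = 0.02312 cm^-1, so d_i1 = 43.255 cm.
m_1 = -(43.255)/75.5 = -0.5729.
Since 43.255 cm > 26.5 cm, the first image lies past the second lens and serves as a virtual object: d_o2 = L - d_i1 = -16.755 cm.
Lens 2: 1/d_i2 = 1/f_2 - 1/d_o2 = 1/9 - 1/(-16.755) = 0.17079 cm^-1, so d_i2 = 5.855 cm.
m_2 = -(5.855)/(-16.755) = 0.3494.
Overall magnification: m = m_1 m_2 = -0.2002.

-0.200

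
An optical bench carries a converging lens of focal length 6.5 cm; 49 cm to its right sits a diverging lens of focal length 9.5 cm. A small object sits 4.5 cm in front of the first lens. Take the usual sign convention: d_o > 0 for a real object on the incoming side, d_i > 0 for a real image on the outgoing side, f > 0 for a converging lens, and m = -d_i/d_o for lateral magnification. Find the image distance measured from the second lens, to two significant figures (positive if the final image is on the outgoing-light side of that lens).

-8.3 cm

First lens: d_i1 = 1/(1/6.5 - 1/4.5) = -14.625 cm.
With d_i1 < 0 the first image is virtual and lies on the object side; the object distance for lens 2 is d_o2 = 49 - (-14.625) = 63.625 cm.
Second lens: d_i2 = 1/(1/(-9.5) - 1/(63.625)) = -8.266 cm.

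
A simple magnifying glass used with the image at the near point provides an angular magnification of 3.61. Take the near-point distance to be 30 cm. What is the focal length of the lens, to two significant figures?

For the image at the near point, M = 1 + D/f.
f = D/(M - 1) = 30/(3.61 - 1) = 11.494 cm.

11 cm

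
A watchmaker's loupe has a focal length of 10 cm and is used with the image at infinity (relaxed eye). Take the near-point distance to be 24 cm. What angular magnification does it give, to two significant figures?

2.4

M = D/f = 24/10 = 2.400.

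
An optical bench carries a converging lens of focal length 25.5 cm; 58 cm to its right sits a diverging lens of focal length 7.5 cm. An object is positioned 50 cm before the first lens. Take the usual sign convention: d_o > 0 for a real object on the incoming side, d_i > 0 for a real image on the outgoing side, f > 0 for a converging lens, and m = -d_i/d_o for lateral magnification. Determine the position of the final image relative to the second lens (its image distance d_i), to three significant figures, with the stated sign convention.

-3.32 cm

Lens 1: 1/d_i1 = 1/f_1 - 1/d_o1 = 1/25.5 - 1/50 = 0.01922 cm^-1, so d_i1 = 52.041 cm.
That image sits 5.959 cm in front of the second lens, so d_o2 = 5.959 cm.
Lens 2: 1/d_i2 = 1/f_2 - 1/d_o2 = 1/(-7.5) - 1/(5.959) = -0.30114 cm^-1, so d_i2 = -3.321 cm.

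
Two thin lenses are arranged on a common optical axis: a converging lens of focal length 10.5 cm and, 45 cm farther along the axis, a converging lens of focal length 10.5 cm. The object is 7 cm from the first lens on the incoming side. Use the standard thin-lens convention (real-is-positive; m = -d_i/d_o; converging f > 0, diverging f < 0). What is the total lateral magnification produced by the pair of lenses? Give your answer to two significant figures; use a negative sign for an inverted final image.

Applying the thin-lens equation to the first lens, 1/10.5 = 1/7 + 1/d_i1, which gives d_i1 = -21.000 cm.
Its lateral magnification is m_1 = -d_i1/d_o1 = -(-21.000)/7 = 3.0000.
The intermediate image is virtual, 21.000 cm to the left of lens 1, so d_o2 = L - d_i1 = 45 - (-21.000) = 66.000 cm.
Applying the thin-lens equation again with f_2 = 10.5 cm and d_o2 = 66.000 cm gives d_i2 = 12.486 cm.
m_2 = -(12.486)/(66.000) = -0.1892.
The system's lateral magnification is m_1 m_2 = (3.0000)(-0.1892) = -0.5676.

-0.57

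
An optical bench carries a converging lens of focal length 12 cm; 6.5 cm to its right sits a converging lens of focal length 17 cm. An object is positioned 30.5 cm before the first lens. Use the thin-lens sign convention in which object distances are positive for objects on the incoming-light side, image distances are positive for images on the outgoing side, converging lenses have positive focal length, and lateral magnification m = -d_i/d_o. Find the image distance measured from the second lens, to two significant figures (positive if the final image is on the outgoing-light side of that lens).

Applying the thin-lens equation to the first lens, 1/12 = 1/30.5 + 1/d_i1, which gives d_i1 = 19.784 cm.
Since 19.784 cm > 6.5 cm, the first image lies past the second lens and serves as a virtual object: d_o2 = L - d_i1 = -13.284 cm.
Applying the thin-lens equation again with f_2 = 17 cm and d_o2 = -13.284 cm gives d_i2 = 7.457 cm.

7.5 cm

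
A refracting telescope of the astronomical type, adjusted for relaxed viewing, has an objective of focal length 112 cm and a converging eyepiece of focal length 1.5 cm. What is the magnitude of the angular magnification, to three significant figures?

74.7

|M| = f_obj/|f_eye| = 112/1.5 = 74.667.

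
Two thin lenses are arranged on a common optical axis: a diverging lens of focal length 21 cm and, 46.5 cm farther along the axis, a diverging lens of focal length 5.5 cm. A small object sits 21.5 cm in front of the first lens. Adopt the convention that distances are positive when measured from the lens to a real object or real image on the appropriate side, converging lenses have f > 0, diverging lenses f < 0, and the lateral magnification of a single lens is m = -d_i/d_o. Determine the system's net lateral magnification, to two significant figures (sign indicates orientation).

0.043

Lens 1: 1/d_i1 = 1/f_1 - 1/d_o1 = 1/(-21) - 1/21.5 = -0.09413 cm^-1, so d_i1 = -10.624 cm.
m_1 = -(-10.624)/21.5 = 0.4941.
The intermediate image is virtual, 10.624 cm to the left of lens 1, so d_o2 = L - d_i1 = 46.5 - (-10.624) = 57.124 cm.
Lens 2: 1/d_i2 = 1/f_2 - 1/d_o2 = 1/(-5.5) - 1/(57.124) = -0.19932 cm^-1, so d_i2 = -5.017 cm.
m_2 = -(-5.017)/(57.124) = 0.0878.
Overall magnification: m = m_1 m_2 = 0.0434.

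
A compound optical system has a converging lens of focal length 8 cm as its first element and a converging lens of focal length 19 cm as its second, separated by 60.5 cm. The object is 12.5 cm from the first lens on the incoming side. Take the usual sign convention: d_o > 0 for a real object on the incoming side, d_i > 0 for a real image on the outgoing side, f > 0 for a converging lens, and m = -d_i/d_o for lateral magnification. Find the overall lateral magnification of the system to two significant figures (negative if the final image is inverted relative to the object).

Lens 1: 1/d_i1 = 1/f_1 - 1/d_o1 = 1/8 - 1/12.5 = 0.04500 cm^-1, so d_i1 = 22.222 cm.
m_1 = -(22.222)/12.5 = -1.7778.
That image sits 38.278 cm in front of the second lens, so d_o2 = 38.278 cm.
Lens 2: 1/d_i2 = 1/f_2 - 1/d_o2 = 1/19 - 1/(38.278) = 0.02651 cm^-1, so d_i2 = 37.726 cm.
m_2 = -(37.726)/(38.278) = -0.9856.
Total m = m_1 x m_2 = (-1.7778)(-0.9856) = 1.7522.

1.8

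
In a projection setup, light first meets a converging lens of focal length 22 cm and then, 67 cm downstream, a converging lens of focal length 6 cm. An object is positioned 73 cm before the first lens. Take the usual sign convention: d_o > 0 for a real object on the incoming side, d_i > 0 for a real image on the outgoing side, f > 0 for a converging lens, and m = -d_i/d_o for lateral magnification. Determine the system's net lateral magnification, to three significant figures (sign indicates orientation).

First lens: d_i1 = 1/(1/22 - 1/73) = 31.490 cm.
m_1 = -(31.490)/73 = -0.4314.
The intermediate image is 31.490 cm to the right of lens 1, so d_o2 = L - d_i1 = 67 - 31.490 = 35.510 cm.
Second lens: d_i2 = 1/(1/6 - 1/(35.510)) = 7.220 cm.
m_2 = -(7.220)/(35.510) = -0.2033.
The system's lateral magnification is m_1 m_2 = (-0.4314)(-0.2033) = 0.0877.

0.0877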